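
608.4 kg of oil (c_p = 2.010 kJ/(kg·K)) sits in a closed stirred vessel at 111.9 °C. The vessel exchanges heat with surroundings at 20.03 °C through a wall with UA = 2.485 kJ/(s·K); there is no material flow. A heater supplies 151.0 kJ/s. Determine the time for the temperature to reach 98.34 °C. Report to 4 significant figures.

281.8 s

Lumped-capacitance energy balance: M c_p dT/dt = UA(T_amb − T) + Q̇.
τ = M c_p/UA = 492.106 s; T_ss = T_amb + Q̇/UA = 20.03 + 151.0/2.485 = 80.7946 °C.
T(t) = T_ss + (T₀ − T_ss)e^(−t/τ); set T = 98.34:
t = −τ ln[(T − T_ss)/(T₀ − T_ss)] = −492.106 · ln(0.564063) = 281.775 s.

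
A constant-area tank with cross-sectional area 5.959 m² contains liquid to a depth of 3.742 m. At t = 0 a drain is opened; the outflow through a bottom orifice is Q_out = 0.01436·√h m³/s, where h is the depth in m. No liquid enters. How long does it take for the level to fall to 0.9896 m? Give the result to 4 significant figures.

779.8 s

With no inflow, A dh/dt = −0.01436 √h.
Separate and integrate: 2(√h − √h₀) = −(0.01436/A) t.
t = 2A(√h₀ − √h)/0.01436 = 2·5.959·(√3.742 − √0.9896)/0.01436
  = 11.9180 × (1.93442 − 0.994786) / 0.01436 = 779.848 s.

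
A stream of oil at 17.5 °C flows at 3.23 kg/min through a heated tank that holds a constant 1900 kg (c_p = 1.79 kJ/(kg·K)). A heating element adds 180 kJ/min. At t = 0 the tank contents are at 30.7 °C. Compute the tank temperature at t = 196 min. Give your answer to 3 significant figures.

M c_p dT/dt = ṁ c_p (T_in − T) + Q̇.
Rearrange: dT/dt = (T_ss − T)/τ with τ = M/ṁ = 588.24 min and T_ss = T_in + Q̇/(ṁ c_p) = 48.633 °C.
This is linear first-order; T(t) = T_ss + (T₀ − T_ss) e^(−t/τ).
T(196) = 48.633 + (-17.933)·e^(−196/588.24) = 48.633 + (-17.933)·0.71663 = 35.782 °C.

35.8 °C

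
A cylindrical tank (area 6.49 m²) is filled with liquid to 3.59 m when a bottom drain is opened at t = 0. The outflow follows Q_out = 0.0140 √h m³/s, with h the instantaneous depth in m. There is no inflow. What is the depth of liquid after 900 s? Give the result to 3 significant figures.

Volume balance on the tank: A dh/dt = −0.0140 √h.
∫ h^(−1/2) dh = −(0.0140/A) ∫ dt, giving 2√h = 2√h₀ − (0.0140/A) t.
√h = √3.59 − 0.0140·900/(2·6.49) = 1.8947 − 0.97072 = 0.92401.
h = 0.92401² = 0.85379 m.

0.854 m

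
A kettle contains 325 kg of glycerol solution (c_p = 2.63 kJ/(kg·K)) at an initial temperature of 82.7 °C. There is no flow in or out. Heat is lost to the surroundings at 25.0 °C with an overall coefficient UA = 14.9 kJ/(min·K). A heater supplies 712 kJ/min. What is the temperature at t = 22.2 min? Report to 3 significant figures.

79.5 °C

Energy balance: M c_p dT/dt = −UA(T − T_amb) + Q̇.
dT/dt = (T_ss − T)/τ with T_ss = T_amb + Q̇/UA = 25.0 + 712/14.9 = 72.785 °C, τ = M c_p/UA = 325·2.63/14.9 = 57.366 min.
Solution: T(t) = T_ss + (T₀ − T_ss) e^(−t/τ).
T(22.2) = 72.785 + (9.9148)·0.67910 = 79.518 °C.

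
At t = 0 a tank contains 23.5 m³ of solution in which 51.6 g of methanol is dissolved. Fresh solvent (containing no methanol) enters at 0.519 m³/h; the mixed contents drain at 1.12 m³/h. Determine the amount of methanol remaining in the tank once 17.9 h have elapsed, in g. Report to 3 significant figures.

16.5 g

Total volume: dV/dt = Q_in − Q_out = -0.60100 m³/h, so V(t) = 23.5 − 0.60100 t and V(17.9) = 12.742 m³.
Solute balance: dm/dt = 0 − Q_out C = −Q_out m/V(t).
Separate: dm/m = −Q_out dt/V(t) ⇒ ln(m/m₀) = −(Q_out/(Q_in−Q_out)) ln(V/V₀).
m = m₀ (V₀/V)^(Q_out/(Q_in−Q_out)) = 51.6 × (23.5/12.742)^(-1.8636) = 16.492 g.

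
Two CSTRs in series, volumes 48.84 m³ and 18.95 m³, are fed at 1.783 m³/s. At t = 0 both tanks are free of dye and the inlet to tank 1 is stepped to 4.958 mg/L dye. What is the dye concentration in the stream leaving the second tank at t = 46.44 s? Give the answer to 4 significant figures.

Species balance on tank i: dCᵢ/dt = (Cᵢ₋₁ − Cᵢ)/τᵢ with τᵢ = Vᵢ/Q.
τ₁ = 48.84/1.783 = 27.3920 s; τ₂ = 18.95/1.783 = 10.6282 s.
Solving the cascade with C₁(0)=C₂(0)=0 gives C₂(t) = C_in[1 − (τ₁ e^(−t/τ₁) − τ₂ e^(−t/τ₂))/(τ₁ − τ₂)].
At t = 46.44: e^(−t/τ₁) = 0.183529, e^(−t/τ₂) = 0.0126572.
C₂ = 4.958·[1 − (27.3920·0.183529 − 10.6282·0.0126572)/(16.7639)] = 4.958·0.708140 = 3.51096 mg/L.

3.511 mg/L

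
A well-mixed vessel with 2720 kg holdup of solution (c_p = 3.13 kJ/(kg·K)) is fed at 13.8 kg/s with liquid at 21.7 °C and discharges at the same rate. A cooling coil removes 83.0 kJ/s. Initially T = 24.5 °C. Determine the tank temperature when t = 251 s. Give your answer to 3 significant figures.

21.1 °C

M c_p dT/dt = ṁ c_p (T_in − T) − Q̇.
τ = M/ṁ = 197.10 s; T_ss = T_in − Q̇/(ṁ c_p) = 21.7 − 83.0/(13.8·3.13) = 19.778 °C.
Solution: T(t) = T_ss + (T₀ − T_ss) e^(−t/τ).
T(251) = 19.778 + (4.7216)·e^(−251/197.10) = 19.778 + (4.7216)·0.27986 = 21.100 °C.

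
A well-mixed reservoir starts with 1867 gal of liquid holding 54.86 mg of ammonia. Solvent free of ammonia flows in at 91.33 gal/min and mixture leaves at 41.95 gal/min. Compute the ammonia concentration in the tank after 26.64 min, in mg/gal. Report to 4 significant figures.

0.01096 mg/gal

Let m(t) be the amount of ammonia. Volume: V(t) = V₀ + (Q_in − Q_out) t = 1867 + 49.3800 t; V(26.64) = 3182.48 gal.
Species balance (pure solvent in): dm/dt = −Q_out · m/V(t).
dm/m = −Q_out dt/(V₀ + 49.3800 t); integrating gives ln(m/m₀) = −(Q_out/(Q_in−Q_out)) ln(V/V₀).
m = m₀ (V₀/V)^(Q_out/(Q_in−Q_out)) = 54.86 × (1867/3182.48)^(0.849534) = 34.8727 mg.
C = m/V = 34.8727/3182.48 = 0.0109577 mg/gal.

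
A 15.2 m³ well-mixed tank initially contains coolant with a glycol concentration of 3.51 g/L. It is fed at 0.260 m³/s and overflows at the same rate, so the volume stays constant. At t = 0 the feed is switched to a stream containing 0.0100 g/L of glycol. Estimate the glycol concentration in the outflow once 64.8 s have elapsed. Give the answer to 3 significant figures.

1.17 g/L

Accumulation = in − out for the solute gives V dC/dt = Q(C_in − C).
So dC/dt = (C_in − C)/τ with τ = V/Q = 15.2/0.260 = 58.462 s.
Integrating: C(t) = C_in + (C₀ − C_in) e^(−t/τ).
C(64.8) = 0.0100 + (3.51 − 0.0100)·e^(−64.8/58.462) = 0.0100 + (3.5000)·0.33008 = 1.1653 g/L.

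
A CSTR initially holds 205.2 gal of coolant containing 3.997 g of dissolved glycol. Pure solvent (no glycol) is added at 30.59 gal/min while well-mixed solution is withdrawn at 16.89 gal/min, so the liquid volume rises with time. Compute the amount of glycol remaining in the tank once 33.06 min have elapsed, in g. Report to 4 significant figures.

0.9501 g

Total volume: dV/dt = Q_in − Q_out = 13.7000 gal/min, so V(t) = 205.2 + 13.7000 t and V(33.06) = 658.122 gal.
Species balance (pure solvent in): dm/dt = −Q_out · m/V(t).
Separate: dm/m = −Q_out dt/V(t) ⇒ ln(m/m₀) = −(Q_out/(Q_in−Q_out)) ln(V/V₀).
m = m₀ (V₀/V)^(Q_out/(Q_in−Q_out)) = 3.997 × (205.2/658.122)^(1.23285) = 0.950068 g.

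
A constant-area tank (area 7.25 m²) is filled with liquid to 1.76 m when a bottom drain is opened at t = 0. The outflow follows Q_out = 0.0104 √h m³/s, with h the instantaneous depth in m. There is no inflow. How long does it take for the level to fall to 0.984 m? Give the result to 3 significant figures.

467 s

A dh/dt = −Q_out = −0.0104 √h.
This is separable: 2 d(√h)/dt = −0.0104/A, so √h = √h₀ − (0.0104/(2A)) t.
t = 2A(√h₀ − √h)/0.0104 = 2·7.25·(√1.76 − √0.984)/0.0104
  = 14.500 × (1.3266 − 0.99197) / 0.0104 = 466.62 s.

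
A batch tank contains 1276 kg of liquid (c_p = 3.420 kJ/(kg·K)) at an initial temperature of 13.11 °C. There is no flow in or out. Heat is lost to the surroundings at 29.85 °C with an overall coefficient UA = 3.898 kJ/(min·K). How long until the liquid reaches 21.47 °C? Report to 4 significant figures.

M c_p dT/dt = −UA(T − T_amb).
τ = M c_p/UA = 1119.53 min; T_ss = T_amb = 29.8500 °C.
T(t) = T_ss + (T₀ − T_ss)e^(−t/τ); set T = 21.47:
t = −τ ln[(T − T_ss)/(T₀ − T_ss)] = −1119.53 · ln(0.500597) = 774.661 min.

774.7 min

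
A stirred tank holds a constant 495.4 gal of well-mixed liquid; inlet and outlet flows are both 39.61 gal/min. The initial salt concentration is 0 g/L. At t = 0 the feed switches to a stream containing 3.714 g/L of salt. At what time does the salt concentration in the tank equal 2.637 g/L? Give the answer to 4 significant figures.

15.48 min

Species balance: V dC/dt = Q(C_in − C) ⇒ τ = V/Q = 12.5069 min.
C(t) = C_in + (C₀ − C_in) e^(−t/τ). Set C = 2.637 and solve for t:
e^(−t/τ) = (C − C_in)/(C₀ − C_in) = (2.637 − 3.714)/(0 − 3.714) = 0.289984
t = −τ ln(…) = 12.5069 × 1.23793 = 15.4827 min.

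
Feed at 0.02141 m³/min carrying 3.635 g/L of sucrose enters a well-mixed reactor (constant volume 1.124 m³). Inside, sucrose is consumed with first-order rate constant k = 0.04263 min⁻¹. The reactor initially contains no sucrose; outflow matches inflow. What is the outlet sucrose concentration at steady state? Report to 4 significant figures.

1.123 g/L

Accumulation = in − out − consumed: V dC/dt = Q C_in − Q C − k V C.
Steady state (dC/dt = 0): C_ss = Q C_in/(Q + kV) = C_in/(1 + kV/Q).
C_ss = 0.02141·3.635/(0.02141 + 0.04263·1.124) = 0.0778253/0.0693261 = 1.12260 g/L.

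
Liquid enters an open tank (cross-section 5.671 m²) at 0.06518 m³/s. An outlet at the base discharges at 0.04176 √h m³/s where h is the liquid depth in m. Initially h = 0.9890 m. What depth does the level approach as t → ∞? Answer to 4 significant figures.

2.436 m

Mass balance (ρ constant): A dh/dt = Q_in − 0.04176 √h. At steady state dh/dt = 0:
Q_in = 0.04176 √h_ss ⇒ √h_ss = 0.06518/0.04176 = 1.56082.
h_ss = 1.56082² = 2.43617 m. (Since h₀ = 0.9890 m < h_ss, the level will rise toward this value.)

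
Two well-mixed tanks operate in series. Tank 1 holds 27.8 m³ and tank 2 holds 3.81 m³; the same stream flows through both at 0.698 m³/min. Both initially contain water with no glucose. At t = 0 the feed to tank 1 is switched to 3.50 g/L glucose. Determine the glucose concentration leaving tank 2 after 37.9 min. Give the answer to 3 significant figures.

Each tank obeys Vᵢ dCᵢ/dt = Q(Cᵢ₋₁ − Cᵢ), so τᵢ = Vᵢ/Q.
τ₁ = 27.8/0.698 = 39.828 min; τ₂ = 3.81/0.698 = 5.4585 min.
Tank 1: C₁ = C_in(1 − e^(−t/τ₁)). Tank 2 (τ₁ ≠ τ₂): C₂ = C_in[1 − (τ₁ e^(−t/τ₁) − τ₂ e^(−t/τ₂))/(τ₁ − τ₂)].
At t = 37.9: e^(−t/τ₁) = 0.38613, e^(−t/τ₂) = 0.00096502.
C₂ = 3.50·[1 − (39.828·0.38613 − 5.4585·0.00096502)/(34.370)] = 3.50·0.55270 = 1.9345 g/L.

1.93 g/L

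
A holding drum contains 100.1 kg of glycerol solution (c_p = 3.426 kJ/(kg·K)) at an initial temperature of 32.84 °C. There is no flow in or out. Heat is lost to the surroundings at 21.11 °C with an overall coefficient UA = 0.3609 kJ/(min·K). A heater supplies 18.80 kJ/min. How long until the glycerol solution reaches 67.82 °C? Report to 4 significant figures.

1915 min

Unsteady energy balance on the tank contents: M c_p dT/dt = −UA(T − T_amb) + Q̇.
τ = M c_p/UA = 950.243 min; T_ss = T_amb + Q̇/UA = 21.11 + 18.80/0.3609 = 73.2020 °C.
T(t) = T_ss + (T₀ − T_ss)e^(−t/τ); set T = 67.82:
t = −τ ln[(T − T_ss)/(T₀ − T_ss)] = −950.243 · ln(0.133343) = 1914.58 min.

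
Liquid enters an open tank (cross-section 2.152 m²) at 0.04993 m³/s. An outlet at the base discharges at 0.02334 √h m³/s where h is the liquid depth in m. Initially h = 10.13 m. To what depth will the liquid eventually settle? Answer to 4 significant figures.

4.576 m

Level balance: A dh/dt = 0.04993 − 0.02334 √h. Setting dh/dt = 0:
Q_in = 0.02334 √h_ss ⇒ √h_ss = 0.04993/0.02334 = 2.13925.
h_ss = 2.13925² = 4.57637 m. (Since h₀ = 10.13 m > h_ss, the level will fall toward this value.)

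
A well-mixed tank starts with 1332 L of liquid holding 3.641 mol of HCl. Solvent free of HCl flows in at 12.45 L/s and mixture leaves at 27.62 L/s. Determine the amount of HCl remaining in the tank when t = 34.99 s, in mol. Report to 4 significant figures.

Let m(t) be the amount of HCl. Volume: V(t) = V₀ + (Q_in − Q_out) t = 1332 − 15.1700 t; V(34.99) = 801.202 L.
Species balance (pure solvent in): dm/dt = −Q_out · m/V(t).
Separate: dm/m = −Q_out dt/V(t) ⇒ ln(m/m₀) = −(Q_out/(Q_in−Q_out)) ln(V/V₀).
m = m₀ (V₀/V)^(Q_out/(Q_in−Q_out)) = 3.641 × (1332/801.202)^(-1.82070) = 1.44304 mol.

1.443 mol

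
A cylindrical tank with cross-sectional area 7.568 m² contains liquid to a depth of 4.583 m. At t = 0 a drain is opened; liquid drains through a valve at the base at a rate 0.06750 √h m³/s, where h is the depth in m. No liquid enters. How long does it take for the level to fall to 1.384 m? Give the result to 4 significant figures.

Accumulation of liquid (constant cross-section A): A dh/dt = −0.06750 √h.
∫ h^(−1/2) dh = −(0.06750/A) ∫ dt, giving 2√h = 2√h₀ − (0.06750/A) t.
t = 2A(√h₀ − √h)/0.06750 = 2·7.568·(√4.583 − √1.384)/0.06750
  = 15.1360 × (2.14079 − 1.17644) / 0.06750 = 216.245 s.

216.2 s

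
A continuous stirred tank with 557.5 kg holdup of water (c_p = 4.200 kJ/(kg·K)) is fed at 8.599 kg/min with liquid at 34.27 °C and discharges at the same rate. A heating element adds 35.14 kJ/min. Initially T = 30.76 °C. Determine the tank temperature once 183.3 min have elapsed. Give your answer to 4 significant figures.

M c_p dT/dt = ṁ c_p (T_in − T) + Q̇.
Rearrange: dT/dt = (T_ss − T)/τ with τ = M/ṁ = 64.8331 min and T_ss = T_in + Q̇/(ṁ c_p) = 35.2430 °C.
This is linear first-order; T(t) = T_ss + (T₀ − T_ss) e^(−t/τ).
T(183.3) = 35.2430 + (-4.48298)·e^(−183.3/64.8331) = 35.2430 + (-4.48298)·0.0591749 = 34.9777 °C.

34.98 °C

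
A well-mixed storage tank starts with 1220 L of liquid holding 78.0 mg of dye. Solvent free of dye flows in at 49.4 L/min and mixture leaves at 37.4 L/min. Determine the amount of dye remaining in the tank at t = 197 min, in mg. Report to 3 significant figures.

Let m(t) be the amount of dye. Volume: V(t) = V₀ + (Q_in − Q_out) t = 1220 + 12.000 t; V(197) = 3584.0 L.
No dye enters, so dm/dt = −Q_out · (m/V).
dm/m = −Q_out dt/(V₀ + 12.000 t); integrating gives ln(m/m₀) = −(Q_out/(Q_in−Q_out)) ln(V/V₀).
m = m₀ (V₀/V)^(Q_out/(Q_in−Q_out)) = 78.0 × (1220/3584.0)^(3.1167) = 2.7131 mg.

2.71 mg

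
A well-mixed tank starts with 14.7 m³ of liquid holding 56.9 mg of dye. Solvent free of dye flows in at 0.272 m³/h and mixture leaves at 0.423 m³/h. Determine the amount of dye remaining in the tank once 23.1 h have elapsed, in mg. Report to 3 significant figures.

26.6 mg

Total volume: dV/dt = Q_in − Q_out = -0.15100 m³/h, so V(t) = 14.7 − 0.15100 t and V(23.1) = 11.212 m³.
No dye enters, so dm/dt = −Q_out · (m/V).
Separate: dm/m = −Q_out dt/V(t) ⇒ ln(m/m₀) = −(Q_out/(Q_in−Q_out)) ln(V/V₀).
m = m₀ (V₀/V)^(Q_out/(Q_in−Q_out)) = 56.9 × (14.7/11.212)^(-2.8013) = 26.642 mg.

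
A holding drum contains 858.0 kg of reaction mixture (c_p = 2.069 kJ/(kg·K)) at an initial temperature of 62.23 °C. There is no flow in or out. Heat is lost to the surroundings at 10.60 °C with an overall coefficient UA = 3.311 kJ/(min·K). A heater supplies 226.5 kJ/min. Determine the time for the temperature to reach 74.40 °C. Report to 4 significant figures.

M c_p dT/dt = −UA(T − T_amb) + Q̇.
τ = M c_p/UA = 536.153 min; T_ss = T_amb + Q̇/UA = 10.60 + 226.5/3.311 = 79.0083 °C.
T(t) = T_ss + (T₀ − T_ss)e^(−t/τ); set T = 74.40:
t = −τ ln[(T − T_ss)/(T₀ − T_ss)] = −536.153 · ln(0.274660) = 692.828 min.

692.8 min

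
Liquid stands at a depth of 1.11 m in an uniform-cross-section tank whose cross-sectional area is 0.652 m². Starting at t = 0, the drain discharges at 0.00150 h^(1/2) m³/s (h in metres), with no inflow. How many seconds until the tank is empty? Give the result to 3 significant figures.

A dh/dt = −Q_out = −0.00150 √h.
This is separable: 2 d(√h)/dt = −0.00150/A, so √h = √h₀ − (0.00150/(2A)) t.
Set h = 0: 2√h₀ = (0.00150/A) t_empty ⇒ t_empty = 2A√h₀/0.00150.
t_empty = 2·0.652·√1.11/0.00150 = 1.3040·1.0536/0.00150 = 915.90 s.

916 s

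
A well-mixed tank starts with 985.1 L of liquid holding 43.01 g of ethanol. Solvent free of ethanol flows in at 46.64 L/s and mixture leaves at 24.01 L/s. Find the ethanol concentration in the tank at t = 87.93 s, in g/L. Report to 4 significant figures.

Total volume: dV/dt = Q_in − Q_out = 22.6300 L/s, so V(t) = 985.1 + 22.6300 t and V(87.93) = 2974.96 L.
Species balance (pure solvent in): dm/dt = −Q_out · m/V(t).
dm/m = −Q_out dt/(V₀ + 22.6300 t); integrating gives ln(m/m₀) = −(Q_out/(Q_in−Q_out)) ln(V/V₀).
m = m₀ (V₀/V)^(Q_out/(Q_in−Q_out)) = 43.01 × (985.1/2974.96)^(1.06098) = 13.3137 g.
C = m/V = 13.3137/2974.96 = 0.00447526 g/L.

0.004475 g/L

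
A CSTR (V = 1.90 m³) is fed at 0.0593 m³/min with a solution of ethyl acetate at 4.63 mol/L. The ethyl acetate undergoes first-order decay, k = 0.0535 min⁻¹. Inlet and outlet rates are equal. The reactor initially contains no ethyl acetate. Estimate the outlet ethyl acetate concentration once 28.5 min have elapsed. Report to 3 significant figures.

1.55 mol/L

Species balance: V dC/dt = Q C_in − Q C − k V C.
dC/dt = (Q/V) C_in − (Q/V + k) C; effective rate a = Q/V + k = 0.031211 + 0.0535 = 0.084711 min⁻¹.
C_ss = Q C_in/(Q + kV) = 1.7059 mol/L; C(t) = C_ss + (C₀ − C_ss) e^(−a t).
C(28.5) = 1.7059 + (-1.7059)·e^(−0.084711·28.5) = 1.7059 + (-1.7059)·0.089434 = 1.5533 mol/L.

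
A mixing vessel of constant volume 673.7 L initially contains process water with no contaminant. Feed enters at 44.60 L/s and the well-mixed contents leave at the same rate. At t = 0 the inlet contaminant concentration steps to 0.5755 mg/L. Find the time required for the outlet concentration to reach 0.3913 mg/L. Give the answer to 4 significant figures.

Species balance on the tank: V dC/dt = Q(C_in − C), so τ = V/Q = 15.1054 s.
C(t) = C_in + (C₀ − C_in) e^(−t/τ). Set C = 0.3913 and solve for t:
e^(−t/τ) = (C − C_in)/(C₀ − C_in) = (0.3913 − 0.5755)/(0 − 0.5755) = 0.320070
t = −τ ln(…) = 15.1054 × 1.13922 = 17.2083 s.

17.21 s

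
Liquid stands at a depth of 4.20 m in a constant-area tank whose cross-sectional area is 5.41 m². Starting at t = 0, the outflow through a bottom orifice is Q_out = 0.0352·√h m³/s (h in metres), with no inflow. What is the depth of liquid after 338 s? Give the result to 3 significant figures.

With no inflow, A dh/dt = −0.0352 √h.
∫ h^(−1/2) dh = −(0.0352/A) ∫ dt, giving 2√h = 2√h₀ − (0.0352/A) t.
√h = √4.20 − 0.0352·338/(2·5.41) = 2.0494 − 1.0996 = 0.94980.
h = 0.94980² = 0.90211 m.

0.902 m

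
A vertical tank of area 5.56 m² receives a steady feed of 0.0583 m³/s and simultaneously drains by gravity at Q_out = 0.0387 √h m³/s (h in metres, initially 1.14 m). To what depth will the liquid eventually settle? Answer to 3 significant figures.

Level balance: A dh/dt = 0.0583 − 0.0387 √h. Setting dh/dt = 0:
Q_in = 0.0387 √h_ss ⇒ √h_ss = 0.0583/0.0387 = 1.5065.
h_ss = 1.5065² = 2.2694 m. (Since h₀ = 1.14 m < h_ss, the level will rise toward this value.)

2.27 m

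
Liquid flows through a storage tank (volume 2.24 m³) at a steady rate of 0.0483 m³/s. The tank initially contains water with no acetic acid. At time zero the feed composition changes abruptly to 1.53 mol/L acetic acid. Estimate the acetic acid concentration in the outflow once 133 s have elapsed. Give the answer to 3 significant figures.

1.44 mol/L

Transient balance on the dissolved component: V dC/dt = Q(C_in − C).
Rewrite as dC/dt + C/τ = C_in/τ, τ = V/Q = 46.377 s.
C approaches C_in exponentially: C(t) = C_in + (C₀ − C_in) e^(−t/τ).
C(133) = 1.53 + (0 − 1.53)·e^(−133/46.377) = 1.53 + (-1.5300)·0.056823 = 1.4431 mol/L.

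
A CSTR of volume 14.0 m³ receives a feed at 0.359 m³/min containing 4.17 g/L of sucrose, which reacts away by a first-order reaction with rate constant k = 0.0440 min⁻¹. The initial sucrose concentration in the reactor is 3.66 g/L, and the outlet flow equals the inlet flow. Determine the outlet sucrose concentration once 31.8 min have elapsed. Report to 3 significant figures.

V dC/dt = Q(C_in − C) − k V C.
dC/dt = (Q/V) C_in − (Q/V + k) C; effective rate a = Q/V + k = 0.025643 + 0.0440 = 0.069643 min⁻¹.
C_ss = Q C_in/(Q + kV) = 1.5354 g/L; C(t) = C_ss + (C₀ − C_ss) e^(−a t).
C(31.8) = 1.5354 + (2.1246)·e^(−0.069643·31.8) = 1.5354 + (2.1246)·0.10919 = 1.7674 g/L.

1.77 g/L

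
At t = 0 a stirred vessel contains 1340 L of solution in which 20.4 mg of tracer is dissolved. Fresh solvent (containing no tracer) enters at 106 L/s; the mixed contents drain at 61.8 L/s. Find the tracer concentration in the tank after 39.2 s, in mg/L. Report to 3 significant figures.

Total volume: dV/dt = Q_in − Q_out = 44.200 L/s, so V(t) = 1340 + 44.200 t and V(39.2) = 3072.6 L.
No tracer enters, so dm/dt = −Q_out · (m/V).
dm/m = −Q_out dt/(V₀ + 44.200 t); integrating gives ln(m/m₀) = −(Q_out/(Q_in−Q_out)) ln(V/V₀).
m = m₀ (V₀/V)^(Q_out/(Q_in−Q_out)) = 20.4 × (1340/3072.6)^(1.3982) = 6.3931 mg.
C = m/V = 6.3931/3072.6 = 0.0020807 mg/L.

0.00208 mg/L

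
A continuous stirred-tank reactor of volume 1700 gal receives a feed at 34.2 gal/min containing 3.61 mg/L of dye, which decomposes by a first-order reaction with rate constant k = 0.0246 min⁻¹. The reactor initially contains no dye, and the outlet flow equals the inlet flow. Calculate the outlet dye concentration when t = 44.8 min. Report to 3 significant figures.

1.41 mg/L

Species balance: V dC/dt = Q C_in − Q C − k V C.
dC/dt = (Q/V) C_in − (Q/V + k) C; effective rate a = Q/V + k = 0.020118 + 0.0246 = 0.044718 min⁻¹.
C_ss = Q C_in/(Q + kV) = 1.6241 mg/L; C(t) = C_ss + (C₀ − C_ss) e^(−a t).
C(44.8) = 1.6241 + (-1.6241)·e^(−0.044718·44.8) = 1.6241 + (-1.6241)·0.13488 = 1.4050 mg/L.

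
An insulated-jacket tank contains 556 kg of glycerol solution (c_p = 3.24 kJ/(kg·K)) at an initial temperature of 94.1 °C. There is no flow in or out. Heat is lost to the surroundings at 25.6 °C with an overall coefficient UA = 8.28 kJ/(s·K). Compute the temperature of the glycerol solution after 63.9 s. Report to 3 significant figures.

76.7 °C

M c_p dT/dt = −UA(T − T_amb).
dT/dt = (T_ss − T)/τ with T_ss = T_amb = 25.600 °C, τ = M c_p/UA = 556·3.24/8.28 = 217.57 s.
Integrating: T(t) = T_ss + (T₀ − T_ss) e^(−t/τ).
T(63.9) = 25.600 + (68.500)·0.74550 = 76.667 °C.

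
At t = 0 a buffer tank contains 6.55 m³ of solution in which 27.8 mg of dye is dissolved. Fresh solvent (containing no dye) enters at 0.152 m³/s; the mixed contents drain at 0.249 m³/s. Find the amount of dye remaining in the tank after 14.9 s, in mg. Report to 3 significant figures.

14.7 mg

Let m(t) be the amount of dye. Volume: V(t) = V₀ + (Q_in − Q_out) t = 6.55 − 0.097000 t; V(14.9) = 5.1047 m³.
Solute balance: dm/dt = 0 − Q_out C = −Q_out m/V(t).
Separate: dm/m = −Q_out dt/V(t) ⇒ ln(m/m₀) = −(Q_out/(Q_in−Q_out)) ln(V/V₀).
m = m₀ (V₀/V)^(Q_out/(Q_in−Q_out)) = 27.8 × (6.55/5.1047)^(-2.5670) = 14.659 mg.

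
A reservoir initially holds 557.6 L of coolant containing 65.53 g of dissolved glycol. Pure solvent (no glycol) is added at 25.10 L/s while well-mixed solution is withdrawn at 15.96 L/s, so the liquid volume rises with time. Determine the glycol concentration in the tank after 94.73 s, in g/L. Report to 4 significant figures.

0.008962 g/L

Let m(t) be the amount of glycol. Volume: V(t) = V₀ + (Q_in − Q_out) t = 557.6 + 9.14000 t; V(94.73) = 1423.43 L.
Solute balance: dm/dt = 0 − Q_out C = −Q_out m/V(t).
Separate: dm/m = −Q_out dt/V(t) ⇒ ln(m/m₀) = −(Q_out/(Q_in−Q_out)) ln(V/V₀).
m = m₀ (V₀/V)^(Q_out/(Q_in−Q_out)) = 65.53 × (557.6/1423.43)^(1.74617) = 12.7563 g.
C = m/V = 12.7563/1423.43 = 0.00896164 g/L.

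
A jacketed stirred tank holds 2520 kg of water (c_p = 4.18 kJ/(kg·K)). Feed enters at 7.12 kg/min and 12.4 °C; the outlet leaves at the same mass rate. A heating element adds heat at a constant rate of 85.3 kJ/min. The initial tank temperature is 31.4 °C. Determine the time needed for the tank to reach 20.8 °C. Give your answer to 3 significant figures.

M c_p dT/dt = ṁ c_p (T_in − T) + Q̇.
τ = M/ṁ = 353.93 min; T_ss = T_in + Q̇/(ṁ c_p) = 15.266 °C.
T(t) = T_ss + (T₀ − T_ss) e^(−t/τ). Set T = 20.8:
e^(−t/τ) = (20.8 − 15.266)/(31.4 − 15.266) = 0.34300
t = −353.93 · ln(0.34300) = 378.72 min.

379 min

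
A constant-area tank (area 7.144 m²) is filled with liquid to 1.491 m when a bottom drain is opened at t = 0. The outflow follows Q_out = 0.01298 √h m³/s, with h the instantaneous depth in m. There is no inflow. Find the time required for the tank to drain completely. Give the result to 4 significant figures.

With no inflow, A dh/dt = −0.01298 √h.
This is separable: 2 d(√h)/dt = −0.01298/A, so √h = √h₀ − (0.01298/(2A)) t.
Tank is empty when √h = 0: t_empty = 2A√h₀/0.01298.
t_empty = 2·7.144·√1.491/0.01298 = 14.2880·1.22107/0.01298 = 1344.11 s.

1344 s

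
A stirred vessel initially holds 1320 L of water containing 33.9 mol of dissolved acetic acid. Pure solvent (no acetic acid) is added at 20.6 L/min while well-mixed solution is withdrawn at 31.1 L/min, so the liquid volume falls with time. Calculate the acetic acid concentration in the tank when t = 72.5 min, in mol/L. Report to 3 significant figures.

0.00475 mol/L

Total volume: dV/dt = Q_in − Q_out = -10.500 L/min, so V(t) = 1320 − 10.500 t and V(72.5) = 558.75 L.
Solute balance: dm/dt = 0 − Q_out C = −Q_out m/V(t).
Separate: dm/m = −Q_out dt/V(t) ⇒ ln(m/m₀) = −(Q_out/(Q_in−Q_out)) ln(V/V₀).
m = m₀ (V₀/V)^(Q_out/(Q_in−Q_out)) = 33.9 × (1320/558.75)^(-2.9619) = 2.6568 mol.
C = m/V = 2.6568/558.75 = 0.0047548 mol/L.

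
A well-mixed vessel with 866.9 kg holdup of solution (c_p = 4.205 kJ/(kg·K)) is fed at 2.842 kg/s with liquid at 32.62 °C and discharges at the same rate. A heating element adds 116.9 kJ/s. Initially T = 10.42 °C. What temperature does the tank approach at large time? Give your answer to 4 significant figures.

42.40 °C

First-law balance (no shaft work): M c_p dT/dt = ṁ c_p (T_in − T) + 116.9.
At steady state dT/dt = 0 ⇒ T_ss = T_in + Q̇/(ṁ c_p) = 32.62 + 116.9/(2.842·4.205) = 42.4019 °C.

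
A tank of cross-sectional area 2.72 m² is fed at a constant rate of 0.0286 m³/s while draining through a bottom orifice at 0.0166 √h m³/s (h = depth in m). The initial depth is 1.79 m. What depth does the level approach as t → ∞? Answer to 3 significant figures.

2.97 m

A dh/dt = Q_in − 0.0166 √h. Steady state requires inflow = outflow:
Q_in = 0.0166 √h_ss ⇒ √h_ss = 0.0286/0.0166 = 1.7229.
h_ss = 1.7229² = 2.9684 m. (Since h₀ = 1.79 m < h_ss, the level will rise toward this value.)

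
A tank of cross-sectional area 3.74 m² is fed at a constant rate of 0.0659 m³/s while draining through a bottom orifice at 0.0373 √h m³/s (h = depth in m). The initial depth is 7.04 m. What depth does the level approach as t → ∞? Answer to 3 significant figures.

3.12 m

A dh/dt = Q_in − 0.0373 √h. Steady state requires inflow = outflow:
Q_in = 0.0373 √h_ss ⇒ √h_ss = 0.0659/0.0373 = 1.7668.
h_ss = 1.7668² = 3.1214 m. (Since h₀ = 7.04 m > h_ss, the level will fall toward this value.)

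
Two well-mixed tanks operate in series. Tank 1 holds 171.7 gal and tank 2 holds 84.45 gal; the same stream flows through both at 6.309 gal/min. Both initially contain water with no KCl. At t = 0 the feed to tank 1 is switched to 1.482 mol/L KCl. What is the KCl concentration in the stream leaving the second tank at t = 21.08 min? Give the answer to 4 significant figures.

Species balance on tank i: dCᵢ/dt = (Cᵢ₋₁ − Cᵢ)/τᵢ with τᵢ = Vᵢ/Q.
τ₁ = 171.7/6.309 = 27.2151 min; τ₂ = 84.45/6.309 = 13.3856 min.
Solving the cascade with C₁(0)=C₂(0)=0 gives C₂(t) = C_in[1 − (τ₁ e^(−t/τ₁) − τ₂ e^(−t/τ₂))/(τ₁ − τ₂)].
At t = 21.08: e^(−t/τ₁) = 0.460902, e^(−t/τ₂) = 0.207044.
C₂ = 1.482·[1 − (27.2151·0.460902 − 13.3856·0.207044)/(13.8294)] = 1.482·0.293388 = 0.434800 mol/L.

0.4348 mol/L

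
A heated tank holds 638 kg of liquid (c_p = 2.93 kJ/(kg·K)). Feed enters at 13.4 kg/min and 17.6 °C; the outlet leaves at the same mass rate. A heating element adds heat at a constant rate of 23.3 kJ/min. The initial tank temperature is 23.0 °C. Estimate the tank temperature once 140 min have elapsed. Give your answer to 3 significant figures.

18.4 °C

Energy balance: M c_p dT/dt = ṁ c_p (T_in − T) + 23.3.
τ = M/ṁ = 47.612 min; T_ss = T_in + Q̇/(ṁ c_p) = 17.6 + 23.3/(13.4·2.93) = 18.193 °C.
T approaches T_ss exponentially: T(t) = T_ss + (T₀ − T_ss) e^(−t/τ).
T(140) = 18.193 + (4.8066)·e^(−140/47.612) = 18.193 + (4.8066)·0.052843 = 18.447 °C.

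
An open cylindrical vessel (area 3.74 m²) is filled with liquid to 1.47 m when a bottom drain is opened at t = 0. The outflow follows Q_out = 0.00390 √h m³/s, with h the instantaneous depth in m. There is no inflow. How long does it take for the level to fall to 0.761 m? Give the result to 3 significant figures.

A dh/dt = −Q_out = −0.00390 √h.
This is separable: 2 d(√h)/dt = −0.00390/A, so √h = √h₀ − (0.00390/(2A)) t.
t = 2A(√h₀ − √h)/0.00390 = 2·3.74·(√1.47 − √0.761)/0.00390
  = 7.4800 × (1.2124 − 0.87235) / 0.00390 = 652.26 s.

652 s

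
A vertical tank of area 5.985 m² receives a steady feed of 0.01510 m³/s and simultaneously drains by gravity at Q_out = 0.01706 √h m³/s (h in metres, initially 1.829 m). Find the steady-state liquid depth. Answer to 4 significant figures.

Unsteady balance on liquid volume: A dh/dt = Q_in − 0.01706 √h. At steady state dh/dt = 0:
Q_in = 0.01706 √h_ss ⇒ √h_ss = 0.01510/0.01706 = 0.885111.
h_ss = 0.885111² = 0.783422 m. (Since h₀ = 1.829 m > h_ss, the level will fall toward this value.)

0.7834 m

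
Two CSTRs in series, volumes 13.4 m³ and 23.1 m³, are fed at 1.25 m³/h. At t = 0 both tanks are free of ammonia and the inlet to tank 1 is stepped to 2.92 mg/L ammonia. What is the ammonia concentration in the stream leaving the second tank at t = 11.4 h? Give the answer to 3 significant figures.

0.560 mg/L

Each tank obeys Vᵢ dCᵢ/dt = Q(Cᵢ₋₁ − Cᵢ), so τᵢ = Vᵢ/Q.
τ₁ = 13.4/1.25 = 10.720 h; τ₂ = 23.1/1.25 = 18.480 h.
Tank 1: C₁ = C_in(1 − e^(−t/τ₁)). Tank 2 (τ₁ ≠ τ₂): C₂ = C_in[1 − (τ₁ e^(−t/τ₁) − τ₂ e^(−t/τ₂))/(τ₁ − τ₂)].
At t = 11.4: e^(−t/τ₁) = 0.34527, e^(−t/τ₂) = 0.53962.
C₂ = 2.92·[1 − (10.720·0.34527 − 18.480·0.53962)/(-7.7600)] = 2.92·0.19189 = 0.56031 mg/L.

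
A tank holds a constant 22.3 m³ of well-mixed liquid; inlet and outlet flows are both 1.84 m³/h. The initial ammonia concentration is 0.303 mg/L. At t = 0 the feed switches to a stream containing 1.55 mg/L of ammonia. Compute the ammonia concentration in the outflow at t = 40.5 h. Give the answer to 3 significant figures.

1.51 mg/L

Transient balance on the dissolved component: V dC/dt = Q(C_in − C).
Time constant τ = V/Q = 22.3/1.84 = 12.120 h.
C approaches C_in exponentially: C(t) = C_in + (C₀ − C_in) e^(−t/τ).
C(40.5) = 1.55 + (0.303 − 1.55)·e^(−40.5/12.120) = 1.55 + (-1.2470)·0.035377 = 1.5059 mg/L.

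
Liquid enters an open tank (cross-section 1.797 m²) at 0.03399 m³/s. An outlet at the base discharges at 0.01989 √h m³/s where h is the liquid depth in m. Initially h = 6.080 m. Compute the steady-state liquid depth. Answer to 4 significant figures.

2.920 m

Accumulation of liquid (constant cross-section A): A dh/dt = Q_in − 0.01989 √h. At steady state dh/dt = 0:
Q_in = 0.01989 √h_ss ⇒ √h_ss = 0.03399/0.01989 = 1.70890.
h_ss = 1.70890² = 2.92034 m. (Since h₀ = 6.080 m > h_ss, the level will fall toward this value.)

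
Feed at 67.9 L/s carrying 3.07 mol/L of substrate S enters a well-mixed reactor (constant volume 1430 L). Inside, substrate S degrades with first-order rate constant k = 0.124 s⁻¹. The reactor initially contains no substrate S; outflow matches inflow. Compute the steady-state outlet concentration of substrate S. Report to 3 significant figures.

0.850 mol/L

Species balance: V dC/dt = Q C_in − Q C − k V C.
Steady state (dC/dt = 0): C_ss = Q C_in/(Q + kV) = C_in/(1 + kV/Q).
C_ss = 67.9·3.07/(67.9 + 0.124·1430) = 208.45/245.22 = 0.85007 mol/L.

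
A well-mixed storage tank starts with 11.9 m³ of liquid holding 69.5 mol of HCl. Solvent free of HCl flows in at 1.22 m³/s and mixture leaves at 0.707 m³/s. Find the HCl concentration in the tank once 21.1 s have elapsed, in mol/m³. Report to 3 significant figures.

1.25 mol/m³

Let m(t) be the amount of HCl. Volume: V(t) = V₀ + (Q_in − Q_out) t = 11.9 + 0.51300 t; V(21.1) = 22.724 m³.
Species balance (pure solvent in): dm/dt = −Q_out · m/V(t).
Separate: dm/m = −Q_out dt/V(t) ⇒ ln(m/m₀) = −(Q_out/(Q_in−Q_out)) ln(V/V₀).
m = m₀ (V₀/V)^(Q_out/(Q_in−Q_out)) = 69.5 × (11.9/22.724)^(1.3782) = 28.497 mol.
C = m/V = 28.497/22.724 = 1.2540 mol/m³.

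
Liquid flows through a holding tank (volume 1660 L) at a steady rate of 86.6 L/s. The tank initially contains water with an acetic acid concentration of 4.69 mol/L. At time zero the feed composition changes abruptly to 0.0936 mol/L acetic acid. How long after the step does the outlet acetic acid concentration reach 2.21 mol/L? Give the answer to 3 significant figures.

14.9 s

Species balance: V dC/dt = Q(C_in − C) ⇒ τ = V/Q = 19.169 s.
C(t) = C_in + (C₀ − C_in) e^(−t/τ). Set C = 2.21 and solve for t:
e^(−t/τ) = (C − C_in)/(C₀ − C_in) = (2.21 − 0.0936)/(4.69 − 0.0936) = 0.46045
t = −τ ln(…) = 19.169 × 0.77556 = 14.866 s.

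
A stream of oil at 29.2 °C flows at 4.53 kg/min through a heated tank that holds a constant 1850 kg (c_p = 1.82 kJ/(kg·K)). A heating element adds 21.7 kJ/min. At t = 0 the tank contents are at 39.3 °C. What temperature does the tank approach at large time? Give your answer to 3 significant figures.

31.8 °C

M c_p dT/dt = ṁ c_p (T_in − T) + Q̇.
At steady state dT/dt = 0 ⇒ T_ss = T_in + Q̇/(ṁ c_p) = 29.2 + 21.7/(4.53·1.82) = 31.832 °C.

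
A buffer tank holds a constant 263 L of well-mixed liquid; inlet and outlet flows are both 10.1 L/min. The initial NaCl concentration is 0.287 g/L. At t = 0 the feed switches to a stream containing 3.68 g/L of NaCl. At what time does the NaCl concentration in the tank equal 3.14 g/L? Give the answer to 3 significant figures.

47.9 min

Unsteady species balance (constant V, well mixed): V dC/dt = Q(C_in − C), so τ = V/Q = 26.040 min.
C(t) = C_in + (C₀ − C_in) e^(−t/τ). Set C = 3.14 and solve for t:
e^(−t/τ) = (C − C_in)/(C₀ − C_in) = (3.14 − 3.68)/(0.287 − 3.68) = 0.15915
t = −τ ln(…) = 26.040 × 1.8379 = 47.858 min.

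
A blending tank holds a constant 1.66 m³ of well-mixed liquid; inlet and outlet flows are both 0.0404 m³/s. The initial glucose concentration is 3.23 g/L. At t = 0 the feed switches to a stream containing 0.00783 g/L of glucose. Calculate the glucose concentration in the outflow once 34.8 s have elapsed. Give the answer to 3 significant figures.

1.39 g/L

Mass balance on the solute (V constant): V dC/dt = Q(C_in − C).
So dC/dt = (C_in − C)/τ with τ = V/Q = 1.66/0.0404 = 41.089 s.
Integrating: C(t) = C_in + (C₀ − C_in) e^(−t/τ).
C(34.8) = 0.00783 + (3.23 − 0.00783)·e^(−34.8/41.089) = 0.00783 + (3.2222)·0.42872 = 1.3893 g/L.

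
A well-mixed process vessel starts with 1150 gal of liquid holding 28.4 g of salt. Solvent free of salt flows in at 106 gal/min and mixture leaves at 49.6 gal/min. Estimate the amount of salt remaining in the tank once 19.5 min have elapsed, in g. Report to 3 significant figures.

15.7 g

Let m(t) be the amount of salt. Volume: V(t) = V₀ + (Q_in − Q_out) t = 1150 + 56.400 t; V(19.5) = 2249.8 gal.
Solute balance: dm/dt = 0 − Q_out C = −Q_out m/V(t).
dm/m = −Q_out dt/(V₀ + 56.400 t); integrating gives ln(m/m₀) = −(Q_out/(Q_in−Q_out)) ln(V/V₀).
m = m₀ (V₀/V)^(Q_out/(Q_in−Q_out)) = 28.4 × (1150/2249.8)^(0.87943) = 15.740 g.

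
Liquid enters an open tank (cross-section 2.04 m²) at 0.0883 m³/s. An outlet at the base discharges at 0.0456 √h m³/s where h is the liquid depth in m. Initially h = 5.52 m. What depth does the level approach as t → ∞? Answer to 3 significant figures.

Mass balance (ρ constant): A dh/dt = Q_in − 0.0456 √h. At steady state dh/dt = 0:
Q_in = 0.0456 √h_ss ⇒ √h_ss = 0.0883/0.0456 = 1.9364.
h_ss = 1.9364² = 3.7497 m. (Since h₀ = 5.52 m > h_ss, the level will fall toward this value.)

3.75 m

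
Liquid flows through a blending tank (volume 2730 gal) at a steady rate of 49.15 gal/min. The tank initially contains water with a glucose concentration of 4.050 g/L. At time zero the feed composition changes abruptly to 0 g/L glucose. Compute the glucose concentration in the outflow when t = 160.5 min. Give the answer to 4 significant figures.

Accumulation = in − out for the solute gives V dC/dt = Q(C_in − C).
Time constant τ = V/Q = 2730/49.15 = 55.5443 min.
Solution: C(t) = C_in + (C₀ − C_in) e^(−t/τ).
C(160.5) = 0 + (4.050 − 0)·e^(−160.5/55.5443) = 0 + (4.05000)·0.0555991 = 0.225176 g/L.

0.2252 g/L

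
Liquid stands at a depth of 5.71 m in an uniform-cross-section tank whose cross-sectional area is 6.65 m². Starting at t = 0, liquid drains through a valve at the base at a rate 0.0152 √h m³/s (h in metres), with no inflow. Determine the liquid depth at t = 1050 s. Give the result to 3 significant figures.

A dh/dt = −Q_out = −0.0152 √h.
∫ h^(−1/2) dh = −(0.0152/A) ∫ dt, giving 2√h = 2√h₀ − (0.0152/A) t.
√h = √5.71 − 0.0152·1050/(2·6.65) = 2.3896 − 1.2000 = 1.1896.
h = 1.1896² = 1.4151 m.

1.42 m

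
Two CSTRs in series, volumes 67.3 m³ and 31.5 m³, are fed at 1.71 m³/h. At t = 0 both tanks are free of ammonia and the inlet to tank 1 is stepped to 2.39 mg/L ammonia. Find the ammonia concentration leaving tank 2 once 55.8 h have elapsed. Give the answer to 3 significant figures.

Each tank obeys Vᵢ dCᵢ/dt = Q(Cᵢ₋₁ − Cᵢ), so τᵢ = Vᵢ/Q.
τ₁ = 67.3/1.71 = 39.357 h; τ₂ = 31.5/1.71 = 18.421 h.
Tank 1: C₁ = C_in(1 − e^(−t/τ₁)). Tank 2 (τ₁ ≠ τ₂): C₂ = C_in[1 − (τ₁ e^(−t/τ₁) − τ₂ e^(−t/τ₂))/(τ₁ − τ₂)].
At t = 55.8: e^(−t/τ₁) = 0.24225, e^(−t/τ₂) = 0.048357.
C₂ = 2.39·[1 − (39.357·0.24225 − 18.421·0.048357)/(20.936)] = 2.39·0.58715 = 1.4033 mg/L.

1.40 mg/L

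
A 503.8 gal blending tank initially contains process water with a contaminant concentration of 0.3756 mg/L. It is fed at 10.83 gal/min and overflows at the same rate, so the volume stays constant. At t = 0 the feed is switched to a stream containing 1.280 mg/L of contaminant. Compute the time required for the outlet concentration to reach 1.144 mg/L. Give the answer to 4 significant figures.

88.14 min

Species balance: V dC/dt = Q(C_in − C) ⇒ τ = V/Q = 46.5189 min.
C(t) = C_in + (C₀ − C_in) e^(−t/τ). Set C = 1.144 and solve for t:
e^(−t/τ) = (C − C_in)/(C₀ − C_in) = (1.144 − 1.280)/(0.3756 − 1.280) = 0.150376
t = −τ ln(…) = 46.5189 × 1.89462 = 88.1355 min.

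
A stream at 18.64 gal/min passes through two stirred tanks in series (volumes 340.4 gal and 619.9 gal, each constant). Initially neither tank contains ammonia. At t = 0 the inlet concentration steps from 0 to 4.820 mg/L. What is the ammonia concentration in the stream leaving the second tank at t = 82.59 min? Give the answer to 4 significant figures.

Time constants: τᵢ = Vᵢ/Q for each well-mixed tank.
τ₁ = 340.4/18.64 = 18.2618 min; τ₂ = 619.9/18.64 = 33.2564 min.
Tank 1: C₁ = C_in(1 − e^(−t/τ₁)). Tank 2 (τ₁ ≠ τ₂): C₂ = C_in[1 − (τ₁ e^(−t/τ₁) − τ₂ e^(−t/τ₂))/(τ₁ − τ₂)].
At t = 82.59: e^(−t/τ₁) = 0.0108612, e^(−t/τ₂) = 0.0834566.
C₂ = 4.820·[1 − (18.2618·0.0108612 − 33.2564·0.0834566)/(-14.9946)] = 4.820·0.828130 = 3.99159 mg/L.

3.992 mg/L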